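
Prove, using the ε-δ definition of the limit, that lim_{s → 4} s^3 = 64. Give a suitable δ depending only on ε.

δ = min(1, ε/61)

Let ε > 0. We seek δ > 0 with 0 < |s − 4| < δ ⇒ |s^3 − 64| < ε.
Factor: s^3 − 64 = (s − 4)(s^2 + 4s + 16), so |s^3 − 64| = |s − 4|·|s^2 + 4s + 16|.
Restrict δ ≤ 1. Then |s − 4| < 1 gives |s| < 5, so by the triangle inequality |s^2 + 4s + 16| ≤ 5^2 + 4·5 + 16 = 61.
Hence |s^3 − 64| ≤ 61|s − 4|, which is < ε once |s − 4| < ε/61.
Take δ = min(1, ε/61). If 0 < |s − 4| < δ then both bounds hold and |s^3 − 64| ≤ 61|s − 4| < 61·(ε/61) = ε.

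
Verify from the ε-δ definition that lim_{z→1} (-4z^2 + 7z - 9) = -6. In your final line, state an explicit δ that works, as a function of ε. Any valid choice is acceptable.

Let ε > 0. We want δ > 0 such that 0 < |z − 1| < δ implies |(-4z^2 + 7z - 9) + 6| < ε.
(-4z^2 + 7z - 9) + 6 = -4z^2 + 7z - 3 = (z − 1)(-4z + 3).
So |(-4z^2 + 7z - 9) + 6| = |z − 1|·|-4z + 3|.
Assume first that |z − 1| < 1, so |z| < 2. Then |-4z + 3| ≤ 4·2 + 3 = 11.
Hence |(-4z^2 + 7z - 9) + 6| ≤ 11|z − 1| < ε provided |z − 1| < ε/11.
Choosing δ = min(1, ε/11) ensures both conditions, hence |(-4z^2 + 7z - 9) + 6| < ε.

δ = min(1, ε/11)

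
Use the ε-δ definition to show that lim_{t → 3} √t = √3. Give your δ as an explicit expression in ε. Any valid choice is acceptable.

δ = min(3, √3·ε)

Suppose ε > 0. We want δ > 0 such that 0 < |t − 3| < δ implies |√t − √3| < ε.
Rationalise: √t − √3 = (t − 3)/(√t + √3), so |√t − √3| = |t − 3|/(√t + √3).
Restrict δ ≤ 3 so that |t − 3| < 3 forces t > 0, and then √t + √3 > √3.
Hence |√t − √3| < |t − 3|/√3, which is < ε once |t − 3| < √3·ε.
Take δ = min(3, √3·ε). If 0 < |t − 3| < δ then t > 0 and |√t − √3| < |t − 3|/√3 < ε.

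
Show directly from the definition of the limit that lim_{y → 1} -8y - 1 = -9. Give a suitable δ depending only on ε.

δ = ε/8

Fix ε > 0. We need δ > 0 so that 0 < |y − 1| < δ implies |(-8y - 1) + 9| < ε.
|(-8y - 1) + 9| = |-8y + 8| = 8|y − 1|.
So 8|y − 1| < ε exactly when |y − 1| < ε/8.
Take δ = ε/8. If 0 < |y − 1| < δ then |(-8y - 1) + 9| = 8|y − 1| < 8·(ε/8) = ε.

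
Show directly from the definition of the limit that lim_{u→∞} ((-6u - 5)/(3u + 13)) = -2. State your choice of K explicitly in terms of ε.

Let ε > 0 be given. We seek K > 0 such that u > K implies |(-6u - 5)/(3u + 13) + 2| < ε.
(-6u - 5)/(3u + 13) + 2 = (3(-6u - 5) − (-6)(3u + 13)) / (3(3u + 13)) = 63/(3(3u + 13)).
For u > 0 we have 3u + 13 > 3u, so |(-6u - 5)/(3u + 13) + 2| = 63/(3(3u + 13)) < 63/(3·3u) = 7/u.
Thus |(-6u - 5)/(3u + 13) + 2| < ε whenever u > 7/ε.
Take K = 7/ε. If u > K then |(-6u - 5)/(3u + 13) + 2| < 7/u < ε.

K = 7/ε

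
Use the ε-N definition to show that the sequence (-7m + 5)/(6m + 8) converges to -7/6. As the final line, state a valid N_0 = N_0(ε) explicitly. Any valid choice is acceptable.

Let ε > 0 be given. For m ≥ 1, |(-7m + 5)/(6m + 8) + 7/6| = |86|/(6(6m + 8)) = 86/(6(6m + 8)).
Since 6m + 8 ≥ 6m for m ≥ 1, this is ≤ 86/(6·6m) = (43/18)/m.
So |(-7m + 5)/(6m + 8) + 7/6| < ε whenever m > (43/18)/ε.
Take N_0 = (43/18)/ε. If m > N_0 then |(-7m + 5)/(6m + 8) + 7/6| ≤ (43/18)/m < ε.

N_0 = (43/18)/ε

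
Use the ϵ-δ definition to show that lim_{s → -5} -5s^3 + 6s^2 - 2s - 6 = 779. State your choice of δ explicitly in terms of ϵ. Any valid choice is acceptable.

δ = min(1, ϵ/523)

Fix ϵ > 0. We want δ > 0 such that 0 < |s + 5| < δ implies |(-5s^3 + 6s^2 - 2s - 6) − 779| < ϵ.
(-5s^3 + 6s^2 - 2s - 6) − 779 = -5s^3 + 6s^2 - 2s - 785 = (s + 5)(-5s^2 + 31s - 157).
So |(-5s^3 + 6s^2 - 2s - 6) − 779| = |s + 5|·|-5s^2 + 31s - 157|.
Require δ ≤ 1. Then |s + 5| < 1 gives |s| < 6, and by the triangle inequality |-5s^2 + 31s - 157| ≤ 5·6^2 + 31·6 + 157 = 523.
Hence |(-5s^3 + 6s^2 - 2s - 6) − 779| ≤ 523|s + 5| < ϵ provided |s + 5| < ϵ/523.
Take δ = min(1, ϵ/523). Then 0 < |s + 5| < δ gives both |s + 5| < 1 and |s + 5| < ϵ/523, so |(-5s^3 + 6s^2 - 2s - 6) − 779| < ϵ.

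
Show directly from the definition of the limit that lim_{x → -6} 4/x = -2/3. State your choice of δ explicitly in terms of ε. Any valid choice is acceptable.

Suppose ε > 0. We seek δ > 0 such that 0 < |x + 6| < δ implies |4/x + 2/3| < ε.
|4/x + 2/3| = 4·|-6 − x|/(6·|x|) = 4|x + 6|/(6|x|).
Restrict δ ≤ 3. Then |x + 6| < 3 gives |x| > 3, so 6|x| > 18.
Then |4/x + 2/3| < 4|x + 6|/18, which is < ε when |x + 6| < (9/2)ε.
Take δ = min(3, (9/2)ε). Then 0 < |x + 6| < δ gives both |x + 6| < 3 and |x + 6| < (9/2)ε, so |4/x + 2/3| < ε.

δ = min(3, (9/2)ε)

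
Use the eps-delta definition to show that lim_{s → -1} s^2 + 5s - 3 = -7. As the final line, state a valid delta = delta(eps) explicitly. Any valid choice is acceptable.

delta = min(2, eps/7)

Fix eps > 0. We want delta > 0 such that 0 < |s + 1| < delta implies |(s^2 + 5s - 3) + 7| < eps.
(s^2 + 5s - 3) + 7 = s^2 + 5s + 4 = (s + 1)(s + 4).
So |(s^2 + 5s - 3) + 7| = |s + 1|·|s + 4|.
Require delta ≤ 2. Then |s + 1| < 2 gives |s| < 3, and by the triangle inequality |s + 4| ≤ 3 + 4 = 7.
Hence |(s^2 + 5s - 3) + 7| ≤ 7|s + 1| < eps provided |s + 1| < eps/7.
Take delta = min(2, eps/7). Then 0 < |s + 1| < delta gives both |s + 1| < 2 and |s + 1| < eps/7, so |(s^2 + 5s - 3) + 7| < eps.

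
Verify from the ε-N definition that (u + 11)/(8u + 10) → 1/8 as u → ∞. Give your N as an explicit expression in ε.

N = (39/32)/ε

Let ε > 0 be given. We seek N > 0 such that u > N implies |(u + 11)/(8u + 10) − (1/8)| < ε.
(u + 11)/(8u + 10) − (1/8) = (8(u + 11) − (8u + 10)) / (8(8u + 10)) = 78/(8(8u + 10)).
For u > 0 we have 8u + 10 > 8u, so |(u + 11)/(8u + 10) − (1/8)| = 78/(8(8u + 10)) < 78/(8·8u) = (39/32)/u.
Thus |(u + 11)/(8u + 10) − (1/8)| < ε whenever u > (39/32)/ε.
Take N = (39/32)/ε. If u > N then |(u + 11)/(8u + 10) − (1/8)| < (39/32)/u < ε.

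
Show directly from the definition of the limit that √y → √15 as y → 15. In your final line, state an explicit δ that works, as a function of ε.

Fix ε > 0. We want δ > 0 such that 0 < |y − 15| < δ implies |√y − √15| < ε.
Rationalise: √y − √15 = (y − 15)/(√y + √15), so |√y − √15| = |y − 15|/(√y + √15).
Restrict δ ≤ 15 so that |y − 15| < 15 forces y > 0, and then √y + √15 > √15.
Hence |√y − √15| < |y − 15|/√15, which is < ε once |y − 15| < √15·ε.
Take δ = min(15, √15·ε). If 0 < |y − 15| < δ then y > 0 and |√y − √15| < |y − 15|/√15 < ε.

δ = min(15, √15·ε)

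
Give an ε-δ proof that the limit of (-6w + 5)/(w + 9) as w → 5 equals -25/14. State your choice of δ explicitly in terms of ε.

Let ε > 0 be given. We want δ > 0 with 0 < |w − 5| < δ ⇒ |(-6w + 5)/(w + 9) + 25/14| < ε.
Combining over a common denominator, (-6w + 5)/(w + 9) + 25/14 = [(-6w + 5)·14 − (-25)·(w + 9)] / [14·(w + 9)] = -59(w − 5) / (14(w + 9)).
So |(-6w + 5)/(w + 9) + 25/14| = 59|w − 5| / (14·|w + 9|).
Restrict δ ≤ 7. Then |w − 5| < 7 gives |w + 9| = |(w − 5) + 14| ≥ 14 − 7 = 7.
Hence |(-6w + 5)/(w + 9) + 25/14| < 59|w − 5|/(14·7) = (59/98)|w − 5|, which is < ε once |w − 5| < (98/59)ε.
Take δ = min(7, (98/59)ε). Then 0 < |w − 5| < δ forces both bounds, so |(-6w + 5)/(w + 9) + 25/14| < ε.

δ = min(7, (98/59)ε)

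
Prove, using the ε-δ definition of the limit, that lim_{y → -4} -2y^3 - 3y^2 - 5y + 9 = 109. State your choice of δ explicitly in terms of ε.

δ = min(1, ε/100)

Let ε > 0 be given. We want δ > 0 such that 0 < |y + 4| < δ implies |(-2y^3 - 3y^2 - 5y + 9) − 109| < ε.
(-2y^3 - 3y^2 - 5y + 9) − 109 = -2y^3 - 3y^2 - 5y - 100 = (y + 4)(-2y^2 + 5y - 25).
So |(-2y^3 - 3y^2 - 5y + 9) − 109| = |y + 4|·|-2y^2 + 5y - 25|.
Assume first that |y + 4| < 1, so |y| < 5. Then |-2y^2 + 5y - 25| ≤ 2·5^2 + 5·5 + 25 = 100.
Hence |(-2y^3 - 3y^2 - 5y + 9) − 109| ≤ 100|y + 4| < ε provided |y + 4| < ε/100.
Take δ = min(1, ε/100). Then 0 < |y + 4| < δ gives both |y + 4| < 1 and |y + 4| < ε/100, so |(-2y^3 - 3y^2 - 5y + 9) − 109| < ε.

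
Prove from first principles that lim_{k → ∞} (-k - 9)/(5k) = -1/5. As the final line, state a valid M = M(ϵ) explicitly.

Suppose ϵ > 0. For k ≥ 1, |(-k - 9)/(5k) + 1/5| = |-45|/(5(5k)) = 45/(5(5k)).
Since 5k ≥ 5k for k ≥ 1, this is ≤ 45/(5·5k) = (9/5)/k.
So |(-k - 9)/(5k) + 1/5| < ϵ whenever k > (9/5)/ϵ.
Take M = (9/5)/ϵ. If k > M then |(-k - 9)/(5k) + 1/5| ≤ (9/5)/k < ϵ.

M = (9/5)/ϵ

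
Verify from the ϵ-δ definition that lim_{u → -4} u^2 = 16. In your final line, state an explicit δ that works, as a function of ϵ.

Suppose ϵ > 0. We seek δ > 0 with 0 < |u + 4| < δ ⇒ |u^2 − 16| < ϵ.
Factor: u^2 − 16 = (u + 4)(u - 4), so |u^2 − 16| = |u + 4|·|u - 4|.
Impose δ ≤ 1 so that |u| < 5; then |u - 4| ≤ 9.
Hence |u^2 − 16| ≤ 9|u + 4|, which is < ϵ once |u + 4| < ϵ/9.
Take δ = min(1, ϵ/9). If 0 < |u + 4| < δ then both bounds hold and |u^2 − 16| ≤ 9|u + 4| < 9·(ϵ/9) = ϵ.

δ = min(1, ϵ/9)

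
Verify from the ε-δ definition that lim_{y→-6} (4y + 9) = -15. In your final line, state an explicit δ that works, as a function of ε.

Let ε > 0 be given. We need δ > 0 so that 0 < |y + 6| < δ implies |(4y + 9) + 15| < ε.
|(4y + 9) + 15| = |4y + 24| = 4|y + 6|.
Thus it suffices that |y + 6| < ε/4.
Choosing δ = ε/4 gives |(4y + 9) + 15| = 4|y + 6| < ε whenever |y + 6| < δ.

δ = ε/4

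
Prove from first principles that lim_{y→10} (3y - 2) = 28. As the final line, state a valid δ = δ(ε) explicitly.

Suppose ε > 0. We need δ > 0 so that 0 < |y − 10| < δ implies |(3y - 2) − 28| < ε.
Since (3y - 2) − 28 = 3(y − 10), we have |(3y - 2) − 28| = 3|y − 10|.
So 3|y − 10| < ε exactly when |y − 10| < ε/3.
Choosing δ = ε/3 gives |(3y - 2) − 28| = 3|y − 10| < ε whenever |y − 10| < δ.

δ = ε/3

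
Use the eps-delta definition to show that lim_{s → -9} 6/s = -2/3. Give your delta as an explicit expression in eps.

Let eps > 0 be given. We seek delta > 0 such that 0 < |s + 9| < delta implies |6/s + 2/3| < eps.
|6/s + 2/3| = 6·|-9 − s|/(9·|s|) = 6|s + 9|/(9|s|).
Require delta ≤ 9/2 so that |s| > 9 − 9/2 = 9/2, hence 9|s| > 81/2.
Then |6/s + 2/3| < 6|s + 9|/(81/2), which is < eps when |s + 9| < (27/4)eps.
Take delta = min(9/2, (27/4)eps). Then 0 < |s + 9| < delta gives both |s + 9| < 9/2 and |s + 9| < (27/4)eps, so |6/s + 2/3| < eps.

delta = min(9/2, (27/4)eps)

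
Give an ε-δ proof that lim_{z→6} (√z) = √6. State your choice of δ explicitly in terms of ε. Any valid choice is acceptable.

Fix ε > 0. We want δ > 0 such that 0 < |z − 6| < δ implies |√z − √6| < ε.
Multiplying by the conjugate, |√z − √6| = |z − 6|/(√z + √6).
Restrict δ ≤ 6 so that |z − 6| < 6 forces z > 0, and then √z + √6 > √6.
Hence |√z − √6| < |z − 6|/√6, which is < ε once |z − 6| < √6·ε.
Take δ = min(6, √6·ε). If 0 < |z − 6| < δ then z > 0 and |√z − √6| < |z − 6|/√6 < ε.

δ = min(6, √6·ε)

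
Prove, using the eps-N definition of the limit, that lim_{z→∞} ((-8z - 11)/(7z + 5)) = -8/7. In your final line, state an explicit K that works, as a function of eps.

K = (37/49)/eps

Suppose eps > 0. We seek K > 0 such that z > K implies |(-8z - 11)/(7z + 5) + 8/7| < eps.
(-8z - 11)/(7z + 5) + 8/7 = (7(-8z - 11) − (-8)(7z + 5)) / (7(7z + 5)) = -37/(7(7z + 5)).
For z > 0 we have 7z + 5 > 7z, so |(-8z - 11)/(7z + 5) + 8/7| = 37/(7(7z + 5)) < 37/(7·7z) = (37/49)/z.
Thus |(-8z - 11)/(7z + 5) + 8/7| < eps whenever z > (37/49)/eps.
Take K = (37/49)/eps. If z > K then |(-8z - 11)/(7z + 5) + 8/7| < (37/49)/z < eps.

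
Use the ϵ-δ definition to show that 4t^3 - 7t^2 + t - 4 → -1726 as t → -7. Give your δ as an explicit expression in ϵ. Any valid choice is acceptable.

δ = min(1, ϵ/782)

Suppose ϵ > 0. We want δ > 0 such that 0 < |t + 7| < δ implies |(4t^3 - 7t^2 + t - 4) + 1726| < ϵ.
(4t^3 - 7t^2 + t - 4) + 1726 = 4t^3 - 7t^2 + t + 1722 = (t + 7)(4t^2 - 35t + 246).
So |(4t^3 - 7t^2 + t - 4) + 1726| = |t + 7|·|4t^2 - 35t + 246|.
Require δ ≤ 1. Then |t + 7| < 1 gives |t| < 8, and by the triangle inequality |4t^2 - 35t + 246| ≤ 4·8^2 + 35·8 + 246 = 782.
Hence |(4t^3 - 7t^2 + t - 4) + 1726| ≤ 782|t + 7| < ϵ provided |t + 7| < ϵ/782.
Take δ = min(1, ϵ/782). Then 0 < |t + 7| < δ gives both |t + 7| < 1 and |t + 7| < ϵ/782, so |(4t^3 - 7t^2 + t - 4) + 1726| < ϵ.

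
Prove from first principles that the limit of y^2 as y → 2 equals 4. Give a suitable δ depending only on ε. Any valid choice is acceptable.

δ = min(2, ε/6)

Let ε > 0. We seek δ > 0 with 0 < |y − 2| < δ ⇒ |y^2 − 4| < ε.
Factor: y^2 − 4 = (y − 2)(y + 2), so |y^2 − 4| = |y − 2|·|y + 2|.
Impose δ ≤ 2 so that |y| < 4; then |y + 2| ≤ 6.
Hence |y^2 − 4| ≤ 6|y − 2|, which is < ε once |y − 2| < ε/6.
Take δ = min(2, ε/6). If 0 < |y − 2| < δ then both bounds hold and |y^2 − 4| ≤ 6|y − 2| < 6·(ε/6) = ε.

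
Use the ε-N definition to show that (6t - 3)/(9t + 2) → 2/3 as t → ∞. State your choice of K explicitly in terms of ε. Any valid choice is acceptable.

K = (13/27)/ε

Suppose ε > 0. We seek K > 0 such that t > K implies |(6t - 3)/(9t + 2) − (2/3)| < ε.
(6t - 3)/(9t + 2) − (2/3) = (9(6t - 3) − 6(9t + 2)) / (9(9t + 2)) = -39/(9(9t + 2)).
For t > 0 we have 9t + 2 > 9t, so |(6t - 3)/(9t + 2) − (2/3)| = 39/(9(9t + 2)) < 39/(9·9t) = (13/27)/t.
Thus |(6t - 3)/(9t + 2) − (2/3)| < ε whenever t > (13/27)/ε.
Take K = (13/27)/ε. If t > K then |(6t - 3)/(9t + 2) − (2/3)| < (13/27)/t < ε.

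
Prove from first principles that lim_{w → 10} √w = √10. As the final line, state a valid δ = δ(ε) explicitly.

δ = min(10, √10·ε)

Let ε > 0 be given. We want δ > 0 such that 0 < |w − 10| < δ implies |√w − √10| < ε.
Rationalise: √w − √10 = (w − 10)/(√w + √10), so |√w − √10| = |w − 10|/(√w + √10).
Restrict δ ≤ 10 so that |w − 10| < 10 forces w > 0, and then √w + √10 > √10.
Hence |√w − √10| < |w − 10|/√10, which is < ε once |w − 10| < √10·ε.
Take δ = min(10, √10·ε). If 0 < |w − 10| < δ then w > 0 and |√w − √10| < |w − 10|/√10 < ε.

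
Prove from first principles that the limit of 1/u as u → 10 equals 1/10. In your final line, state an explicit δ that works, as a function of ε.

Let ε > 0 be given. We seek δ > 0 such that 0 < |u − 10| < δ implies |1/u − (1/10)| < ε.
|1/u − (1/10)| = |10 − u|/(10·|u|) = |u − 10|/(10|u|).
Require δ ≤ 5 so that |u| > 10 − 5 = 5, hence 10|u| > 50.
Then |1/u − (1/10)| < |u − 10|/50, which is < ε when |u − 10| < 50ε.
Take δ = min(5, 50ε). Then 0 < |u − 10| < δ gives both |u − 10| < 5 and |u − 10| < 50ε, so |1/u − (1/10)| < ε.

δ = min(5, 50ε)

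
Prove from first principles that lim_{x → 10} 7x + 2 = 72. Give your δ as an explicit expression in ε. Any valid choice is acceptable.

δ = ε/7

Suppose ε > 0. We need δ > 0 so that 0 < |x − 10| < δ implies |(7x + 2) − 72| < ε.
Since (7x + 2) − 72 = 7(x − 10), we have |(7x + 2) − 72| = 7|x − 10|.
Thus it suffices that |x − 10| < ε/7.
Take δ = ε/7. If 0 < |x − 10| < δ then |(7x + 2) − 72| = 7|x − 10| < 7·(ε/7) = ε.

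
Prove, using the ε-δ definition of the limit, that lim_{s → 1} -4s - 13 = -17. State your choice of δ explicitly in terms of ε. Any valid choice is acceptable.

Fix ε > 0. We need δ > 0 so that 0 < |s − 1| < δ implies |(-4s - 13) + 17| < ε.
Since (-4s - 13) + 17 = -4(s − 1), we have |(-4s - 13) + 17| = 4|s − 1|.
Thus it suffices that |s − 1| < ε/4.
Choosing δ = ε/4 gives |(-4s - 13) + 17| = 4|s − 1| < ε whenever |s − 1| < δ.

δ = ε/4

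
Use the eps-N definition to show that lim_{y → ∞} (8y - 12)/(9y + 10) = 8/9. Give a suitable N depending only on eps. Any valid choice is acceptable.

Let eps > 0. We seek N > 0 such that y > N implies |(8y - 12)/(9y + 10) − (8/9)| < eps.
(8y - 12)/(9y + 10) − (8/9) = (9(8y - 12) − 8(9y + 10)) / (9(9y + 10)) = -188/(9(9y + 10)).
For y > 0 we have 9y + 10 > 9y, so |(8y - 12)/(9y + 10) − (8/9)| = 188/(9(9y + 10)) < 188/(9·9y) = (188/81)/y.
Thus |(8y - 12)/(9y + 10) − (8/9)| < eps whenever y > (188/81)/eps.
Take N = (188/81)/eps. If y > N then |(8y - 12)/(9y + 10) − (8/9)| < (188/81)/y < eps.

N = (188/81)/eps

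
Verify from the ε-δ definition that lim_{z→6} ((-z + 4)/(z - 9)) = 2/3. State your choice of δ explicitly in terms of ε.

Let ε > 0 be given. We want δ > 0 with 0 < |z − 6| < δ ⇒ |(-z + 4)/(z - 9) − (2/3)| < ε.
Combining over a common denominator, (-z + 4)/(z - 9) − (2/3) = [(-z + 4)·(-3) − (-2)·(z - 9)] / [(-3)·(z - 9)] = 5(z − 6) / ((-3)(z - 9)).
So |(-z + 4)/(z - 9) − (2/3)| = 5|z − 6| / (3·|z − 9|).
Restrict δ ≤ 3/2. Then |z − 6| < 3/2 gives |z − 9| = |(z − 6) + (-3)| ≥ 3 − 3/2 = 3/2.
Hence |(-z + 4)/(z - 9) − (2/3)| < 5|z − 6|/(3·(3/2)) = (10/9)|z − 6|, which is < ε once |z − 6| < (9/10)ε.
Take δ = min(3/2, (9/10)ε). Then 0 < |z − 6| < δ forces both bounds, so |(-z + 4)/(z - 9) − (2/3)| < ε.

δ = min(3/2, (9/10)ε)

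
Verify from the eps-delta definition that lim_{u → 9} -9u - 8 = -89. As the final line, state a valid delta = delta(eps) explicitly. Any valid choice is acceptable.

delta = eps/9

Let eps > 0. We need delta > 0 so that 0 < |u − 9| < delta implies |(-9u - 8) + 89| < eps.
Since (-9u - 8) + 89 = -9(u − 9), we have |(-9u - 8) + 89| = 9|u − 9|.
Thus it suffices that |u − 9| < eps/9.
Take delta = eps/9. If 0 < |u − 9| < delta then |(-9u - 8) + 89| = 9|u − 9| < 9·(eps/9) = eps.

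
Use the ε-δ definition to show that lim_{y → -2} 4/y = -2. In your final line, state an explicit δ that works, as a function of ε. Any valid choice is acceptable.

δ = min(1, (1/2)ε)

Suppose ε > 0. We seek δ > 0 such that 0 < |y + 2| < δ implies |4/y + 2| < ε.
|4/y + 2| = 4·|-2 − y|/(2·|y|) = 4|y + 2|/(2|y|).
Restrict δ ≤ 1. Then |y + 2| < 1 gives |y| > 1, so 2|y| > 2.
Then |4/y + 2| < 4|y + 2|/2, which is < ε when |y + 2| < (1/2)ε.
Take δ = min(1, (1/2)ε). Then 0 < |y + 2| < δ gives both |y + 2| < 1 and |y + 2| < (1/2)ε, so |4/y + 2| < ε.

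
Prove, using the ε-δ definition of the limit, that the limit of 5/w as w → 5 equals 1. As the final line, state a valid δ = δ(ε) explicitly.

δ = min(5/2, (5/2)ε)

Suppose ε > 0. We seek δ > 0 such that 0 < |w − 5| < δ implies |5/w − 1| < ε.
|5/w − 1| = 5·|5 − w|/(5·|w|) = 5|w − 5|/(5|w|).
Restrict δ ≤ 5/2. Then |w − 5| < 5/2 gives |w| > 5/2, so 5|w| > 25/2.
Then |5/w − 1| < 5|w − 5|/(25/2), which is < ε when |w − 5| < (5/2)ε.
Take δ = min(5/2, (5/2)ε). Then 0 < |w − 5| < δ gives both |w − 5| < 5/2 and |w − 5| < (5/2)ε, so |5/w − 1| < ε.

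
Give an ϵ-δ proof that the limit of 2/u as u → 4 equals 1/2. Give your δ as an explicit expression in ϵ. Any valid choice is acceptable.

δ = min(2, 4ϵ)

Fix ϵ > 0. We seek δ > 0 such that 0 < |u − 4| < δ implies |2/u − (1/2)| < ϵ.
|2/u − (1/2)| = 2·|4 − u|/(4·|u|) = 2|u − 4|/(4|u|).
Restrict δ ≤ 2. Then |u − 4| < 2 gives |u| > 2, so 4|u| > 8.
Then |2/u − (1/2)| < 2|u − 4|/8, which is < ϵ when |u − 4| < 4ϵ.
Take δ = min(2, 4ϵ). Then 0 < |u − 4| < δ gives both |u − 4| < 2 and |u − 4| < 4ϵ, so |2/u − (1/2)| < ϵ.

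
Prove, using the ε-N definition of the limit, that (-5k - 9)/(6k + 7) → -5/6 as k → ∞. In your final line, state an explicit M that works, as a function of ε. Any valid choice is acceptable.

M = (19/36)/ε

Fix ε > 0. For k ≥ 1, |(-5k - 9)/(6k + 7) + 5/6| = |-19|/(6(6k + 7)) = 19/(6(6k + 7)).
Since 6k + 7 ≥ 6k for k ≥ 1, this is ≤ 19/(6·6k) = (19/36)/k.
So |(-5k - 9)/(6k + 7) + 5/6| < ε whenever k > (19/36)/ε.
Take M = (19/36)/ε. If k > M then |(-5k - 9)/(6k + 7) + 5/6| ≤ (19/36)/k < ε.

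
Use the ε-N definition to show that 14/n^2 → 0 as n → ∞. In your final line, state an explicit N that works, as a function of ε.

N = (14/ε)^{1/2}

Fix ε > 0. For n ≥ 1, |14/n^2 − 0| = 14/n^2.
14/n^2 < ε ⇔ n^2 > 14/ε ⇔ n > (14/ε)^{1/2}.
Take N = (14/ε)^{1/2}. Then n > N implies 14/n^2 < ε.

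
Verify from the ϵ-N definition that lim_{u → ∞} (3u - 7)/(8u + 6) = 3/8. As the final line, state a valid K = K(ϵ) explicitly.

Fix ϵ > 0. We seek K > 0 such that u > K implies |(3u - 7)/(8u + 6) − (3/8)| < ϵ.
(3u - 7)/(8u + 6) − (3/8) = (8(3u - 7) − 3(8u + 6)) / (8(8u + 6)) = -74/(8(8u + 6)).
For u > 0 we have 8u + 6 > 8u, so |(3u - 7)/(8u + 6) − (3/8)| = 74/(8(8u + 6)) < 74/(8·8u) = (37/32)/u.
Thus |(3u - 7)/(8u + 6) − (3/8)| < ϵ whenever u > (37/32)/ϵ.
Take K = (37/32)/ϵ. If u > K then |(3u - 7)/(8u + 6) − (3/8)| < (37/32)/u < ϵ.

K = (37/32)/ϵ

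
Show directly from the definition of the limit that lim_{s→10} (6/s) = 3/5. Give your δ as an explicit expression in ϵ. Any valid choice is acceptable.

δ = min(5, (25/3)ϵ)

Let ϵ > 0 be given. We seek δ > 0 such that 0 < |s − 10| < δ implies |6/s − (3/5)| < ϵ.
|6/s − (3/5)| = 6·|10 − s|/(10·|s|) = 6|s − 10|/(10|s|).
Restrict δ ≤ 5. Then |s − 10| < 5 gives |s| > 5, so 10|s| > 50.
Then |6/s − (3/5)| < 6|s − 10|/50, which is < ϵ when |s − 10| < (25/3)ϵ.
Take δ = min(5, (25/3)ϵ). Then 0 < |s − 10| < δ gives both |s − 10| < 5 and |s − 10| < (25/3)ϵ, so |6/s − (3/5)| < ϵ.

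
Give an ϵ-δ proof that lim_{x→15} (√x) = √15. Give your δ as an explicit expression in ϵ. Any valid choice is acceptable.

Let ϵ > 0 be given. We want δ > 0 such that 0 < |x − 15| < δ implies |√x − √15| < ϵ.
Multiplying by the conjugate, |√x − √15| = |x − 15|/(√x + √15).
Restrict δ ≤ 15 so that |x − 15| < 15 forces x > 0, and then √x + √15 > √15.
Hence |√x − √15| < |x − 15|/√15, which is < ϵ once |x − 15| < √15·ϵ.
Take δ = min(15, √15·ϵ). If 0 < |x − 15| < δ then x > 0 and |√x − √15| < |x − 15|/√15 < ϵ.

δ = min(15, √15·ϵ)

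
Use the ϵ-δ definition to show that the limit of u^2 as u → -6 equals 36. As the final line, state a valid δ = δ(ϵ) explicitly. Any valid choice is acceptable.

Suppose ϵ > 0. We seek δ > 0 with 0 < |u + 6| < δ ⇒ |u^2 − 36| < ϵ.
Factor: u^2 − 36 = (u + 6)(u - 6), so |u^2 − 36| = |u + 6|·|u - 6|.
Impose δ ≤ 1 so that |u| < 7; then |u - 6| ≤ 13.
Hence |u^2 − 36| ≤ 13|u + 6|, which is < ϵ once |u + 6| < ϵ/13.
Take δ = min(1, ϵ/13). If 0 < |u + 6| < δ then both bounds hold and |u^2 − 36| ≤ 13|u + 6| < 13·(ϵ/13) = ϵ.

δ = min(1, ϵ/13)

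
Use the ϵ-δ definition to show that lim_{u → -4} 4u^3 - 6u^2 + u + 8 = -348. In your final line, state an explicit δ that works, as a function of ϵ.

Fix ϵ > 0. We want δ > 0 such that 0 < |u + 4| < δ implies |(4u^3 - 6u^2 + u + 8) + 348| < ϵ.
(4u^3 - 6u^2 + u + 8) + 348 = 4u^3 - 6u^2 + u + 356 = (u + 4)(4u^2 - 22u + 89).
So |(4u^3 - 6u^2 + u + 8) + 348| = |u + 4|·|4u^2 - 22u + 89|.
Require δ ≤ 2. Then |u + 4| < 2 gives |u| < 6, and by the triangle inequality |4u^2 - 22u + 89| ≤ 4·6^2 + 22·6 + 89 = 365.
Hence |(4u^3 - 6u^2 + u + 8) + 348| ≤ 365|u + 4| < ϵ provided |u + 4| < ϵ/365.
Take δ = min(2, ϵ/365). Then 0 < |u + 4| < δ gives both |u + 4| < 2 and |u + 4| < ϵ/365, so |(4u^3 - 6u^2 + u + 8) + 348| < ϵ.

δ = min(2, ϵ/365)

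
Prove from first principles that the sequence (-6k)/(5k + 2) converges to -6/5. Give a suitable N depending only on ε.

N = (12/25)/ε

Suppose ε > 0. For k ≥ 1, |(-6k)/(5k + 2) + 6/5| = |12|/(5(5k + 2)) = 12/(5(5k + 2)).
Since 5k + 2 ≥ 5k for k ≥ 1, this is ≤ 12/(5·5k) = (12/25)/k.
So |(-6k)/(5k + 2) + 6/5| < ε whenever k > (12/25)/ε.
Take N = (12/25)/ε. If k > N then |(-6k)/(5k + 2) + 6/5| ≤ (12/25)/k < ε.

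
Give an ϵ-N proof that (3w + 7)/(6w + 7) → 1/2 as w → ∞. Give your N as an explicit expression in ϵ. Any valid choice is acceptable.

Let ϵ > 0 be given. We seek N > 0 such that w > N implies |(3w + 7)/(6w + 7) − (1/2)| < ϵ.
(3w + 7)/(6w + 7) − (1/2) = (6(3w + 7) − 3(6w + 7)) / (6(6w + 7)) = 21/(6(6w + 7)).
For w > 0 we have 6w + 7 > 6w, so |(3w + 7)/(6w + 7) − (1/2)| = 21/(6(6w + 7)) < 21/(6·6w) = (7/12)/w.
Thus |(3w + 7)/(6w + 7) − (1/2)| < ϵ whenever w > (7/12)/ϵ.
Take N = (7/12)/ϵ. If w > N then |(3w + 7)/(6w + 7) − (1/2)| < (7/12)/w < ϵ.

N = (7/12)/ϵ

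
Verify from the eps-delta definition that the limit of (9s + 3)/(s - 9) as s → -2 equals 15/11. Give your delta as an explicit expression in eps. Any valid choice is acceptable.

Fix eps > 0. We want delta > 0 with 0 < |s + 2| < delta ⇒ |(9s + 3)/(s - 9) − (15/11)| < eps.
Combining over a common denominator, (9s + 3)/(s - 9) − (15/11) = [(9s + 3)·(-11) − (-15)·(s - 9)] / [(-11)·(s - 9)] = -84(s + 2) / ((-11)(s - 9)).
So |(9s + 3)/(s - 9) − (15/11)| = 84|s + 2| / (11·|s − 9|).
Restrict delta ≤ 11/2. Then |s + 2| < 11/2 gives |s − 9| = |(s + 2) + (-11)| ≥ 11 − 11/2 = 11/2.
Hence |(9s + 3)/(s - 9) − (15/11)| < 84|s + 2|/(11·(11/2)) = (168/121)|s + 2|, which is < eps once |s + 2| < (121/168)eps.
Take delta = min(11/2, (121/168)eps). Then 0 < |s + 2| < delta forces both bounds, so |(9s + 3)/(s - 9) − (15/11)| < eps.

delta = min(11/2, (121/168)eps)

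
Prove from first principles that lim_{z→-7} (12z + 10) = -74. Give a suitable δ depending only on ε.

δ = ε/12

Fix ε > 0. We need δ > 0 so that 0 < |z + 7| < δ implies |(12z + 10) + 74| < ε.
Since (12z + 10) + 74 = 12(z + 7), we have |(12z + 10) + 74| = 12|z + 7|.
Thus it suffices that |z + 7| < ε/12.
Take δ = ε/12. If 0 < |z + 7| < δ then |(12z + 10) + 74| = 12|z + 7| < 12·(ε/12) = ε.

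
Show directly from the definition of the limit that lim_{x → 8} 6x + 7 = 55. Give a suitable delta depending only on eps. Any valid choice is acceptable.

delta = eps/6

Let eps > 0. We need delta > 0 so that 0 < |x − 8| < delta implies |(6x + 7) − 55| < eps.
|(6x + 7) − 55| = |6x - 48| = 6|x − 8|.
Thus it suffices that |x − 8| < eps/6.
Choosing delta = eps/6 gives |(6x + 7) − 55| = 6|x − 8| < eps whenever |x − 8| < delta.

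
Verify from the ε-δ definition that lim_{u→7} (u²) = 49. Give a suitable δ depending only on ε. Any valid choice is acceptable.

δ = min(1, ε/15)

Fix ε > 0. We seek δ > 0 with 0 < |u − 7| < δ ⇒ |u² − 49| < ε.
Factor: u² − 49 = (u − 7)(u + 7), so |u² − 49| = |u − 7|·|u + 7|.
Restrict δ ≤ 1. Then |u − 7| < 1 gives |u| < 8, so by the triangle inequality |u + 7| ≤ 8 + 7 = 15.
Hence |u² − 49| ≤ 15|u − 7|, which is < ε once |u − 7| < ε/15.
Take δ = min(1, ε/15). If 0 < |u − 7| < δ then both bounds hold and |u² − 49| ≤ 15|u − 7| < 15·(ε/15) = ε.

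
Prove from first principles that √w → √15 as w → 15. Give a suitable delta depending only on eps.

delta = min(15, √15·eps)

Let eps > 0. We want delta > 0 such that 0 < |w − 15| < delta implies |√w − √15| < eps.
Rationalise: √w − √15 = (w − 15)/(√w + √15), so |√w − √15| = |w − 15|/(√w + √15).
Restrict delta ≤ 15 so that |w − 15| < 15 forces w > 0, and then √w + √15 > √15.
Hence |√w − √15| < |w − 15|/√15, which is < eps once |w − 15| < √15·eps.
Take delta = min(15, √15·eps). If 0 < |w − 15| < delta then w > 0 and |√w − √15| < |w − 15|/√15 < eps.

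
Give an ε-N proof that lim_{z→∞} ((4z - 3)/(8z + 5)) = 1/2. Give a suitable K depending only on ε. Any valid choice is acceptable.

K = (11/16)/ε

Let ε > 0. We seek K > 0 such that z > K implies |(4z - 3)/(8z + 5) − (1/2)| < ε.
(4z - 3)/(8z + 5) − (1/2) = (8(4z - 3) − 4(8z + 5)) / (8(8z + 5)) = -44/(8(8z + 5)).
For z > 0 we have 8z + 5 > 8z, so |(4z - 3)/(8z + 5) − (1/2)| = 44/(8(8z + 5)) < 44/(8·8z) = (11/16)/z.
Thus |(4z - 3)/(8z + 5) − (1/2)| < ε whenever z > (11/16)/ε.
Take K = (11/16)/ε. If z > K then |(4z - 3)/(8z + 5) − (1/2)| < (11/16)/z < ε.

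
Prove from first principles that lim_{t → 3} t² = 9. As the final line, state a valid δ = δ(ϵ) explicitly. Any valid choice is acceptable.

Suppose ϵ > 0. We seek δ > 0 with 0 < |t − 3| < δ ⇒ |t² − 9| < ϵ.
Factor: t² − 9 = (t − 3)(t + 3), so |t² − 9| = |t − 3|·|t + 3|.
Restrict δ ≤ 2. Then |t − 3| < 2 gives |t| < 5, so by the triangle inequality |t + 3| ≤ 5 + 3 = 8.
Hence |t² − 9| ≤ 8|t − 3|, which is < ϵ once |t − 3| < ϵ/8.
Take δ = min(2, ϵ/8). If 0 < |t − 3| < δ then both bounds hold and |t² − 9| ≤ 8|t − 3| < 8·(ϵ/8) = ϵ.

δ = min(2, ϵ/8)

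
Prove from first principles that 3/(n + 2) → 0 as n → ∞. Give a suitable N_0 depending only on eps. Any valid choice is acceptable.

N_0 = 3/eps

Let eps > 0 be given. For n ≥ 1, |3/(n + 2) − 0| = 3/(n + 2) ≤ 3/n.
We need 3/n < eps, i.e. n > 3/eps.
Take N_0 = 3/eps. If n > N_0 then |3/(n + 2)| ≤ 3/n < eps.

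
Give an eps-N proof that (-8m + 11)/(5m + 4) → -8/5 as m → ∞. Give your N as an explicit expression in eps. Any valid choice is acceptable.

Let eps > 0 be given. For m ≥ 1, |(-8m + 11)/(5m + 4) + 8/5| = |87|/(5(5m + 4)) = 87/(5(5m + 4)).
Since 5m + 4 ≥ 5m for m ≥ 1, this is ≤ 87/(5·5m) = (87/25)/m.
So |(-8m + 11)/(5m + 4) + 8/5| < eps whenever m > (87/25)/eps.
Take N = (87/25)/eps. If m > N then |(-8m + 11)/(5m + 4) + 8/5| ≤ (87/25)/m < eps.

N = (87/25)/eps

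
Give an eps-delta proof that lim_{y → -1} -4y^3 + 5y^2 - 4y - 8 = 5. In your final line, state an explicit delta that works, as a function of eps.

Fix eps > 0. We want delta > 0 such that 0 < |y + 1| < delta implies |(-4y^3 + 5y^2 - 4y - 8) − 5| < eps.
(-4y^3 + 5y^2 - 4y - 8) − 5 = -4y^3 + 5y^2 - 4y - 13 = (y + 1)(-4y^2 + 9y - 13).
So |(-4y^3 + 5y^2 - 4y - 8) − 5| = |y + 1|·|-4y^2 + 9y - 13|.
Assume first that |y + 1| < 1, so |y| < 2. Then |-4y^2 + 9y - 13| ≤ 4·2^2 + 9·2 + 13 = 47.
Hence |(-4y^3 + 5y^2 - 4y - 8) − 5| ≤ 47|y + 1| < eps provided |y + 1| < eps/47.
Choosing delta = min(1, eps/47) ensures both conditions, hence |(-4y^3 + 5y^2 - 4y - 8) − 5| < eps.

delta = min(1, eps/47)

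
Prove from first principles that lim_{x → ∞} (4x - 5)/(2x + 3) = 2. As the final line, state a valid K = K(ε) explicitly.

Let ε > 0. We seek K > 0 such that x > K implies |(4x - 5)/(2x + 3) − 2| < ε.
(4x - 5)/(2x + 3) − 2 = (2(4x - 5) − 4(2x + 3)) / (2(2x + 3)) = -22/(2(2x + 3)).
For x > 0 we have 2x + 3 > 2x, so |(4x - 5)/(2x + 3) − 2| = 22/(2(2x + 3)) < 22/(2·2x) = (11/2)/x.
Thus |(4x - 5)/(2x + 3) − 2| < ε whenever x > (11/2)/ε.
Take K = (11/2)/ε. If x > K then |(4x - 5)/(2x + 3) − 2| < (11/2)/x < ε.

K = (11/2)/ε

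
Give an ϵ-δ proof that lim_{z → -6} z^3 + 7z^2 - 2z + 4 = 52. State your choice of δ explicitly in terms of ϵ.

Fix ϵ > 0. We want δ > 0 such that 0 < |z + 6| < δ implies |(z^3 + 7z^2 - 2z + 4) − 52| < ϵ.
(z^3 + 7z^2 - 2z + 4) − 52 = z^3 + 7z^2 - 2z - 48 = (z + 6)(z^2 + z - 8).
So |(z^3 + 7z^2 - 2z + 4) − 52| = |z + 6|·|z^2 + z - 8|.
Require δ ≤ 1. Then |z + 6| < 1 gives |z| < 7, and by the triangle inequality |z^2 + z - 8| ≤ 7^2 + 7 + 8 = 64.
Hence |(z^3 + 7z^2 - 2z + 4) − 52| ≤ 64|z + 6| < ϵ provided |z + 6| < ϵ/64.
Choosing δ = min(1, ϵ/64) ensures both conditions, hence |(z^3 + 7z^2 - 2z + 4) − 52| < ϵ.

δ = min(1, ϵ/64)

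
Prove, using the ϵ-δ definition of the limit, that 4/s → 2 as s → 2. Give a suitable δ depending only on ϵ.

δ = min(1, (1/2)ϵ)

Fix ϵ > 0. We seek δ > 0 such that 0 < |s − 2| < δ implies |4/s − 2| < ϵ.
|4/s − 2| = 4·|2 − s|/(2·|s|) = 4|s − 2|/(2|s|).
Restrict δ ≤ 1. Then |s − 2| < 1 gives |s| > 1, so 2|s| > 2.
Then |4/s − 2| < 4|s − 2|/2, which is < ϵ when |s − 2| < (1/2)ϵ.
Take δ = min(1, (1/2)ϵ). Then 0 < |s − 2| < δ gives both |s − 2| < 1 and |s − 2| < (1/2)ϵ, so |4/s − 2| < ϵ.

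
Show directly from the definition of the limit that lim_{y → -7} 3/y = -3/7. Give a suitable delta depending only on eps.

delta = min(7/2, (49/6)eps)

Fix eps > 0. We seek delta > 0 such that 0 < |y + 7| < delta implies |3/y + 3/7| < eps.
|3/y + 3/7| = 3·|-7 − y|/(7·|y|) = 3|y + 7|/(7|y|).
Require delta ≤ 7/2 so that |y| > 7 − 7/2 = 7/2, hence 7|y| > 49/2.
Then |3/y + 3/7| < 3|y + 7|/(49/2), which is < eps when |y + 7| < (49/6)eps.
Take delta = min(7/2, (49/6)eps). Then 0 < |y + 7| < delta gives both |y + 7| < 7/2 and |y + 7| < (49/6)eps, so |3/y + 3/7| < eps.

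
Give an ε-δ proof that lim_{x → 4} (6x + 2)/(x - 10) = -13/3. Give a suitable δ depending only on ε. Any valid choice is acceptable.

δ = min(3, (9/31)ε)

Let ε > 0. We want δ > 0 with 0 < |x − 4| < δ ⇒ |(6x + 2)/(x - 10) + 13/3| < ε.
Combining over a common denominator, (6x + 2)/(x - 10) + 13/3 = [(6x + 2)·(-6) − 26·(x - 10)] / [(-6)·(x - 10)] = -62(x − 4) / ((-6)(x - 10)).
So |(6x + 2)/(x - 10) + 13/3| = 62|x − 4| / (6·|x − 10|).
Restrict δ ≤ 3. Then |x − 4| < 3 gives |x − 10| = |(x − 4) + (-6)| ≥ 6 − 3 = 3.
Hence |(6x + 2)/(x - 10) + 13/3| < 62|x − 4|/(6·3) = (31/9)|x − 4|, which is < ε once |x − 4| < (9/31)ε.
Take δ = min(3, (9/31)ε). Then 0 < |x − 4| < δ forces both bounds, so |(6x + 2)/(x - 10) + 13/3| < ε.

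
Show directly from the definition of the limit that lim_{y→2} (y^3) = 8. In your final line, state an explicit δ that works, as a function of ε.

Suppose ε > 0. We seek δ > 0 with 0 < |y − 2| < δ ⇒ |y^3 − 8| < ε.
Factor: y^3 − 8 = (y − 2)(y^2 + 2y + 4), so |y^3 − 8| = |y − 2|·|y^2 + 2y + 4|.
Restrict δ ≤ 1. Then |y − 2| < 1 gives |y| < 3, so by the triangle inequality |y^2 + 2y + 4| ≤ 3^2 + 2·3 + 4 = 19.
Hence |y^3 − 8| ≤ 19|y − 2|, which is < ε once |y − 2| < ε/19.
Take δ = min(1, ε/19). If 0 < |y − 2| < δ then both bounds hold and |y^3 − 8| ≤ 19|y − 2| < 19·(ε/19) = ε.

δ = min(1, ε/19)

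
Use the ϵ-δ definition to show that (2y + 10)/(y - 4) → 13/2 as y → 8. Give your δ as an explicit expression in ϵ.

δ = min(2, (4/9)ϵ)

Fix ϵ > 0. We want δ > 0 with 0 < |y − 8| < δ ⇒ |(2y + 10)/(y - 4) − (13/2)| < ϵ.
Combining over a common denominator, (2y + 10)/(y - 4) − (13/2) = [(2y + 10)·4 − 26·(y - 4)] / [4·(y - 4)] = -18(y − 8) / (4(y - 4)).
So |(2y + 10)/(y - 4) − (13/2)| = 18|y − 8| / (4·|y − 4|).
Restrict δ ≤ 2. Then |y − 8| < 2 gives |y − 4| = |(y − 8) + 4| ≥ 4 − 2 = 2.
Hence |(2y + 10)/(y - 4) − (13/2)| < 18|y − 8|/(4·2) = (9/4)|y − 8|, which is < ϵ once |y − 8| < (4/9)ϵ.
Take δ = min(2, (4/9)ϵ). Then 0 < |y − 8| < δ forces both bounds, so |(2y + 10)/(y - 4) − (13/2)| < ϵ.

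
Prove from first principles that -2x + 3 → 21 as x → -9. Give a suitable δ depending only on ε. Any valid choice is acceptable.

δ = ε/2

Let ε > 0. We need δ > 0 so that 0 < |x + 9| < δ implies |(-2x + 3) − 21| < ε.
Since (-2x + 3) − 21 = -2(x + 9), we have |(-2x + 3) − 21| = 2|x + 9|.
Thus it suffices that |x + 9| < ε/2.
Choosing δ = ε/2 gives |(-2x + 3) − 21| = 2|x + 9| < ε whenever |x + 9| < δ.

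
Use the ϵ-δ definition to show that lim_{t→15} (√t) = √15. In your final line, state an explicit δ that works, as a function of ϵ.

Let ϵ > 0 be given. We want δ > 0 such that 0 < |t − 15| < δ implies |√t − √15| < ϵ.
Rationalise: √t − √15 = (t − 15)/(√t + √15), so |√t − √15| = |t − 15|/(√t + √15).
Restrict δ ≤ 15 so that |t − 15| < 15 forces t > 0, and then √t + √15 > √15.
Hence |√t − √15| < |t − 15|/√15, which is < ϵ once |t − 15| < √15·ϵ.
Take δ = min(15, √15·ϵ). If 0 < |t − 15| < δ then t > 0 and |√t − √15| < |t − 15|/√15 < ϵ.

δ = min(15, √15·ϵ)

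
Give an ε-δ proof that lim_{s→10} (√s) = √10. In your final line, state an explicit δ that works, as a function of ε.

Fix ε > 0. We want δ > 0 such that 0 < |s − 10| < δ implies |√s − √10| < ε.
Rationalise: √s − √10 = (s − 10)/(√s + √10), so |√s − √10| = |s − 10|/(√s + √10).
Restrict δ ≤ 10 so that |s − 10| < 10 forces s > 0, and then √s + √10 > √10.
Hence |√s − √10| < |s − 10|/√10, which is < ε once |s − 10| < √10·ε.
Take δ = min(10, √10·ε). If 0 < |s − 10| < δ then s > 0 and |√s − √10| < |s − 10|/√10 < ε.

δ = min(10, √10·ε)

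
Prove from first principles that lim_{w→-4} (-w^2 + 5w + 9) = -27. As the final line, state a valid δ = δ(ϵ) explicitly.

δ = min(2, ϵ/15)

Fix ϵ > 0. We want δ > 0 such that 0 < |w + 4| < δ implies |(-w^2 + 5w + 9) + 27| < ϵ.
(-w^2 + 5w + 9) + 27 = -w^2 + 5w + 36 = (w + 4)(-w + 9).
So |(-w^2 + 5w + 9) + 27| = |w + 4|·|-w + 9|.
Assume first that |w + 4| < 2, so |w| < 6. Then |-w + 9| ≤ 6 + 9 = 15.
Hence |(-w^2 + 5w + 9) + 27| ≤ 15|w + 4| < ϵ provided |w + 4| < ϵ/15.
Take δ = min(2, ϵ/15). Then 0 < |w + 4| < δ gives both |w + 4| < 2 and |w + 4| < ϵ/15, so |(-w^2 + 5w + 9) + 27| < ϵ.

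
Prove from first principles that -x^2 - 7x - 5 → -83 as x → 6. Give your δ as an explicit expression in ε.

Let ε > 0 be given. We want δ > 0 such that 0 < |x − 6| < δ implies |(-x^2 - 7x - 5) + 83| < ε.
(-x^2 - 7x - 5) + 83 = -x^2 - 7x + 78 = (x − 6)(-x - 13).
So |(-x^2 - 7x - 5) + 83| = |x − 6|·|-x - 13|.
Assume first that |x − 6| < 1, so |x| < 7. Then |-x - 13| ≤ 7 + 13 = 20.
Hence |(-x^2 - 7x - 5) + 83| ≤ 20|x − 6| < ε provided |x − 6| < ε/20.
Take δ = min(1, ε/20). Then 0 < |x − 6| < δ gives both |x − 6| < 1 and |x − 6| < ε/20, so |(-x^2 - 7x - 5) + 83| < ε.

δ = min(1, ε/20)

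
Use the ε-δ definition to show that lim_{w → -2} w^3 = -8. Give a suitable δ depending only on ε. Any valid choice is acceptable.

δ = min(1, ε/19)

Suppose ε > 0. We seek δ > 0 with 0 < |w + 2| < δ ⇒ |w^3 + 8| < ε.
Factor: w^3 + 8 = (w + 2)(w^2 - 2w + 4), so |w^3 + 8| = |w + 2|·|w^2 - 2w + 4|.
Restrict δ ≤ 1. Then |w + 2| < 1 gives |w| < 3, so by the triangle inequality |w^2 - 2w + 4| ≤ 3^2 + 2·3 + 4 = 19.
Hence |w^3 + 8| ≤ 19|w + 2|, which is < ε once |w + 2| < ε/19.
Take δ = min(1, ε/19). If 0 < |w + 2| < δ then both bounds hold and |w^3 + 8| ≤ 19|w + 2| < 19·(ε/19) = ε.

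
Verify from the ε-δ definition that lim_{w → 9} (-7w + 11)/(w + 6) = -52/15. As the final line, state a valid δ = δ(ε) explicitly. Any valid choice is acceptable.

δ = min(15/2, (225/106)ε)

Let ε > 0. We want δ > 0 with 0 < |w − 9| < δ ⇒ |(-7w + 11)/(w + 6) + 52/15| < ε.
Combining over a common denominator, (-7w + 11)/(w + 6) + 52/15 = [(-7w + 11)·15 − (-52)·(w + 6)] / [15·(w + 6)] = -53(w − 9) / (15(w + 6)).
So |(-7w + 11)/(w + 6) + 52/15| = 53|w − 9| / (15·|w + 6|).
Restrict δ ≤ 15/2. Then |w − 9| < 15/2 gives |w + 6| = |(w − 9) + 15| ≥ 15 − 15/2 = 15/2.
Hence |(-7w + 11)/(w + 6) + 52/15| < 53|w − 9|/(15·(15/2)) = (106/225)|w − 9|, which is < ε once |w − 9| < (225/106)ε.
Take δ = min(15/2, (225/106)ε). Then 0 < |w − 9| < δ forces both bounds, so |(-7w + 11)/(w + 6) + 52/15| < ε.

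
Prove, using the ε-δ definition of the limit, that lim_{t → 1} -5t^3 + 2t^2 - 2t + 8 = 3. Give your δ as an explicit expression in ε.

Let ε > 0 be given. We want δ > 0 such that 0 < |t − 1| < δ implies |(-5t^3 + 2t^2 - 2t + 8) − 3| < ε.
(-5t^3 + 2t^2 - 2t + 8) − 3 = -5t^3 + 2t^2 - 2t + 5 = (t − 1)(-5t^2 - 3t - 5).
So |(-5t^3 + 2t^2 - 2t + 8) − 3| = |t − 1|·|-5t^2 - 3t - 5|.
Assume first that |t − 1| < 1, so |t| < 2. Then |-5t^2 - 3t - 5| ≤ 5·2^2 + 3·2 + 5 = 31.
Hence |(-5t^3 + 2t^2 - 2t + 8) − 3| ≤ 31|t − 1| < ε provided |t − 1| < ε/31.
Choosing δ = min(1, ε/31) ensures both conditions, hence |(-5t^3 + 2t^2 - 2t + 8) − 3| < ε.

δ = min(1, ε/31)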